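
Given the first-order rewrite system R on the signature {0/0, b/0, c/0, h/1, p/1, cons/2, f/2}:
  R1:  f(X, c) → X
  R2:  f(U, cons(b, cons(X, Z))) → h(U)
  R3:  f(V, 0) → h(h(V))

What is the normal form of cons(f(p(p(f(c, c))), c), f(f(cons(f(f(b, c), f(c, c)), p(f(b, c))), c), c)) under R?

cons(p(p(c)), cons(b, p(b)))

1. cons(f(p(p(f(c, c))), c), f(f(cons(f(f(b, c), f(c, c)), p(f(b, c))), c), c))  →  cons(p(p(f(c, c))), f(f(cons(f(f(b, c), f(c, c)), p(f(b, c))), c), c))   [R1 at 1]
2. cons(p(p(f(c, c))), f(f(cons(f(f(b, c), f(c, c)), p(f(b, c))), c), c))  →  cons(p(p(c)), f(f(cons(f(f(b, c), f(c, c)), p(f(b, c))), c), c))   [R1 at 1.1.1]
3. cons(p(p(c)), f(f(cons(f(f(b, c), f(c, c)), p(f(b, c))), c), c))  →  cons(p(p(c)), f(cons(f(f(b, c), f(c, c)), p(f(b, c))), c))   [R1 at 2]
4. cons(p(p(c)), f(cons(f(f(b, c), f(c, c)), p(f(b, c))), c))  →  cons(p(p(c)), cons(f(f(b, c), f(c, c)), p(f(b, c))))   [R1 at 2]
5. cons(p(p(c)), cons(f(f(b, c), f(c, c)), p(f(b, c))))  →  cons(p(p(c)), cons(f(b, f(c, c)), p(f(b, c))))   [R1 at 2.1.1]
6. cons(p(p(c)), cons(f(b, f(c, c)), p(f(b, c))))  →  cons(p(p(c)), cons(f(b, c), p(f(b, c))))   [R1 at 2.1.2]
7. cons(p(p(c)), cons(f(b, c), p(f(b, c))))  →  cons(p(p(c)), cons(b, p(f(b, c))))   [R1 at 2.1]
8. cons(p(p(c)), cons(b, p(f(b, c))))  →  cons(p(p(c)), cons(b, p(b)))   [R1 at 2.2.1]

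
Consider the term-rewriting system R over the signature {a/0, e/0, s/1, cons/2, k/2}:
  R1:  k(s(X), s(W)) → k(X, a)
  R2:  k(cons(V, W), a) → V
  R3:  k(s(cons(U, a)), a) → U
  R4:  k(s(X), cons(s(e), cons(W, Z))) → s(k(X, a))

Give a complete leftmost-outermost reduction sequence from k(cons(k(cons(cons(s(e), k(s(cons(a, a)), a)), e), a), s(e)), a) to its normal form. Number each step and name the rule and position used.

1. k(cons(k(cons(cons(s(e), k(s(cons(a, a)), a)), e), a), s(e)), a)  →  k(cons(cons(s(e), k(s(cons(a, a)), a)), e), a)   [R2 at ε]
2. k(cons(cons(s(e), k(s(cons(a, a)), a)), e), a)  →  cons(s(e), k(s(cons(a, a)), a))   [R2 at ε]
3. cons(s(e), k(s(cons(a, a)), a))  →  cons(s(e), a)   [R3 at 2]

cons(s(e), a)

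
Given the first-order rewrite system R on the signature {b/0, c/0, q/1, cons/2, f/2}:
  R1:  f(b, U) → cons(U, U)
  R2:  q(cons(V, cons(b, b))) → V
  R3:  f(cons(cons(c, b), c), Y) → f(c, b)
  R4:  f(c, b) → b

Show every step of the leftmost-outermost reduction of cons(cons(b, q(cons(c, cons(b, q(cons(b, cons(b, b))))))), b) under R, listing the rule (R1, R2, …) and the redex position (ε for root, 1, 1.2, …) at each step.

cons(cons(b, c), b)

1. cons(cons(b, q(cons(c, cons(b, q(cons(b, cons(b, b))))))), b)  →  cons(cons(b, q(cons(c, cons(b, b)))), b)   [R2 at 1.2.1.2.2]
2. cons(cons(b, q(cons(c, cons(b, b)))), b)  →  cons(cons(b, c), b)   [R2 at 1.2]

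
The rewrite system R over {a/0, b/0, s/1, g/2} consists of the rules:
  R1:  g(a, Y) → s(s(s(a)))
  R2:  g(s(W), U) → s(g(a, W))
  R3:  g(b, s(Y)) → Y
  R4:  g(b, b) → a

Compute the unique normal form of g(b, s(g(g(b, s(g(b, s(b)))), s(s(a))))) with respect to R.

1. g(b, s(g(g(b, s(g(b, s(b)))), s(s(a)))))  →  g(g(b, s(g(b, s(b)))), s(s(a)))   [R3 at ε]
2. g(g(b, s(g(b, s(b)))), s(s(a)))  →  g(g(b, s(b)), s(s(a)))   [R3 at 1]
3. g(g(b, s(b)), s(s(a)))  →  g(b, s(s(a)))   [R3 at 1]
4. g(b, s(s(a)))  →  s(a)   [R3 at ε]

s(a)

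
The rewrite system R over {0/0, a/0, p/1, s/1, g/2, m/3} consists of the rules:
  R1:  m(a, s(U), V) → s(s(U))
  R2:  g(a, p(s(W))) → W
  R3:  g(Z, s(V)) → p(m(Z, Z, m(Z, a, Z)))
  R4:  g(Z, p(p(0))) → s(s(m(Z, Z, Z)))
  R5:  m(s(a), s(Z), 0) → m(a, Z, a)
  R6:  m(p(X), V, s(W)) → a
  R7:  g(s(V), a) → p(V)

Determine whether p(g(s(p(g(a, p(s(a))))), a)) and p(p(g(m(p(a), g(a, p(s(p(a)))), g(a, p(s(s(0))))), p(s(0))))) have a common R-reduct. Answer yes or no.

Reduce t₁ = p(g(s(p(g(a, p(s(a))))), a)):
1. p(g(s(p(g(a, p(s(a))))), a))  →  p(p(p(g(a, p(s(a))))))   [R7 at 1]
2. p(p(p(g(a, p(s(a))))))  →  p(p(p(a)))   [R2 at 1.1.1]

Reduce t₂ = p(p(g(m(p(a), g(a, p(s(p(a)))), g(a, p(s(s(0))))), p(s(0))))):
1. p(p(g(m(p(a), g(a, p(s(p(a)))), g(a, p(s(s(0))))), p(s(0)))))  →  p(p(g(m(p(a), p(a), g(a, p(s(s(0))))), p(s(0)))))   [R2 at 1.1.1.2]
2. p(p(g(m(p(a), p(a), g(a, p(s(s(0))))), p(s(0)))))  →  p(p(g(m(p(a), p(a), s(0)), p(s(0)))))   [R2 at 1.1.1.3]
3. p(p(g(m(p(a), p(a), s(0)), p(s(0)))))  →  p(p(g(a, p(s(0)))))   [R6 at 1.1.1]
4. p(p(g(a, p(s(0)))))  →  p(p(0))   [R2 at 1.1]

no — NF(t₁) = p(p(p(a))), NF(t₂) = p(p(0))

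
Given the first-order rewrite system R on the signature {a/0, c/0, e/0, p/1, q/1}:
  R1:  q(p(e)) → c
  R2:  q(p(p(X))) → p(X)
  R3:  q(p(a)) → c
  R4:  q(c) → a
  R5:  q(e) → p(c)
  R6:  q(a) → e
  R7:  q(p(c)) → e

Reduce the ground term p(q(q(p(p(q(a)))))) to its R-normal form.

p(c)

1. p(q(q(p(p(q(a))))))  →  p(q(p(q(a))))   [R2 at 1.1]
2. p(q(p(q(a))))  →  p(q(p(e)))   [R6 at 1.1.1]
3. p(q(p(e)))  →  p(c)   [R1 at 1]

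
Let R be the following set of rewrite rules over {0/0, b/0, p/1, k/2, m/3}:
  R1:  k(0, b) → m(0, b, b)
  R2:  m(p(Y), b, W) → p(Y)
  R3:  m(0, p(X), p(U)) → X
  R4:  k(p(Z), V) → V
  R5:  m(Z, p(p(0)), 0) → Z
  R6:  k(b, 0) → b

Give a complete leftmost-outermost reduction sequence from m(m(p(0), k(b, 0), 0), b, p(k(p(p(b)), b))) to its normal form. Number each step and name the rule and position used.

p(0)

1. m(m(p(0), k(b, 0), 0), b, p(k(p(p(b)), b)))  →  m(m(p(0), b, 0), b, p(k(p(p(b)), b)))   [R6 at 1.2]
2. m(m(p(0), b, 0), b, p(k(p(p(b)), b)))  →  m(p(0), b, p(k(p(p(b)), b)))   [R2 at 1]
3. m(p(0), b, p(k(p(p(b)), b)))  →  p(0)   [R2 at ε]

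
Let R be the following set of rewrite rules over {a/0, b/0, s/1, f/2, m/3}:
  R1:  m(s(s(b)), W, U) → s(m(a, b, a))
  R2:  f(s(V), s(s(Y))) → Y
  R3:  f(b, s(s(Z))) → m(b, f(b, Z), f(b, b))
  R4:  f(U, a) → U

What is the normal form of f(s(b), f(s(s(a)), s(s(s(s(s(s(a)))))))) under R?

s(s(a))

1. f(s(b), f(s(s(a)), s(s(s(s(s(s(a))))))))  →  f(s(b), s(s(s(s(a)))))   [R2 at 2]
2. f(s(b), s(s(s(s(a)))))  →  s(s(a))   [R2 at ε]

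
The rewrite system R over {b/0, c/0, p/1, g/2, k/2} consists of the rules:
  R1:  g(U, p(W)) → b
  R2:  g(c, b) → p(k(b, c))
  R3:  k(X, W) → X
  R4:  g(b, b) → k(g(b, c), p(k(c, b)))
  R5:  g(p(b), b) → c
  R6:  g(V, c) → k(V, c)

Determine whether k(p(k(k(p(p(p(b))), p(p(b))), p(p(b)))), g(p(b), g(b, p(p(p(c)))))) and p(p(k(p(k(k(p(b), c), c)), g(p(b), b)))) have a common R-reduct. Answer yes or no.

Reduce t₁ = k(p(k(k(p(p(p(b))), p(p(b))), p(p(b)))), g(p(b), g(b, p(p(p(c)))))):
1. k(p(k(k(p(p(p(b))), p(p(b))), p(p(b)))), g(p(b), g(b, p(p(p(c))))))  →  p(k(k(p(p(p(b))), p(p(b))), p(p(b))))   [R3 at ε]
2. p(k(k(p(p(p(b))), p(p(b))), p(p(b))))  →  p(k(p(p(p(b))), p(p(b))))   [R3 at 1]
3. p(k(p(p(p(b))), p(p(b))))  →  p(p(p(p(b))))   [R3 at 1]

Reduce t₂ = p(p(k(p(k(k(p(b), c), c)), g(p(b), b)))):
1. p(p(k(p(k(k(p(b), c), c)), g(p(b), b))))  →  p(p(p(k(k(p(b), c), c))))   [R3 at 1.1]
2. p(p(p(k(k(p(b), c), c))))  →  p(p(p(k(p(b), c))))   [R3 at 1.1.1]
3. p(p(p(k(p(b), c))))  →  p(p(p(p(b))))   [R3 at 1.1.1]

yes — NF(t₁) = p(p(p(p(b)))), NF(t₂) = p(p(p(p(b))))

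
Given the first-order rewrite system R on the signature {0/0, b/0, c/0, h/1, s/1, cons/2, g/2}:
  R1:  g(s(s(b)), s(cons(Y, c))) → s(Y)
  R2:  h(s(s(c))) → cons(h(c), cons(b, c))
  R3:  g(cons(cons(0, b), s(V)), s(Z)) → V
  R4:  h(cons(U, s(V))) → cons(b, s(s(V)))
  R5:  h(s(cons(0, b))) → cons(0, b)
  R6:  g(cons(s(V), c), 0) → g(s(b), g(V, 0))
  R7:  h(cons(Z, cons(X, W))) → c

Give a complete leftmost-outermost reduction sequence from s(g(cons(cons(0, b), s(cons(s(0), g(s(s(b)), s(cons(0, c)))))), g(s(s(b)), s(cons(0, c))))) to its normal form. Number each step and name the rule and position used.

s(cons(s(0), s(0)))

1. s(g(cons(cons(0, b), s(cons(s(0), g(s(s(b)), s(cons(0, c)))))), g(s(s(b)), s(cons(0, c)))))  →  s(g(cons(cons(0, b), s(cons(s(0), s(0)))), g(s(s(b)), s(cons(0, c)))))   [R1 at 1.1.2.1.2]
2. s(g(cons(cons(0, b), s(cons(s(0), s(0)))), g(s(s(b)), s(cons(0, c)))))  →  s(g(cons(cons(0, b), s(cons(s(0), s(0)))), s(0)))   [R1 at 1.2]
3. s(g(cons(cons(0, b), s(cons(s(0), s(0)))), s(0)))  →  s(cons(s(0), s(0)))   [R3 at 1]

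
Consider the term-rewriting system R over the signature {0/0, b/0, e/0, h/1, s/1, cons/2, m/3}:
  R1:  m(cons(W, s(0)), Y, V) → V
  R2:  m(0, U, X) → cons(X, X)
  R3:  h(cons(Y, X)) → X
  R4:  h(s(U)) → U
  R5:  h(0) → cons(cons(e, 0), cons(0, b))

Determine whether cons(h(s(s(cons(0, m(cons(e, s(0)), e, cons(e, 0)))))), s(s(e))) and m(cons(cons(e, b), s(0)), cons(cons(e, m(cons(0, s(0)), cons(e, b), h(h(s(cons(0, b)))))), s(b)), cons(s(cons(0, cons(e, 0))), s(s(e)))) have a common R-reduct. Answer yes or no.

Reduce t₁ = cons(h(s(s(cons(0, m(cons(e, s(0)), e, cons(e, 0)))))), s(s(e))):
1. cons(h(s(s(cons(0, m(cons(e, s(0)), e, cons(e, 0)))))), s(s(e)))  →  cons(s(cons(0, m(cons(e, s(0)), e, cons(e, 0)))), s(s(e)))   [R4 at 1]
2. cons(s(cons(0, m(cons(e, s(0)), e, cons(e, 0)))), s(s(e)))  →  cons(s(cons(0, cons(e, 0))), s(s(e)))   [R1 at 1.1.2]

Reduce t₂ = m(cons(cons(e, b), s(0)), cons(cons(e, m(cons(0, s(0)), cons(e, b), h(h(s(cons(0, b)))))), s(b)), cons(s(cons(0, cons(e, 0))), s(s(e)))):
1. m(cons(cons(e, b), s(0)), cons(cons(e, m(cons(0, s(0)), cons(e, b), h(h(s(cons(0, b)))))), s(b)), cons(s(cons(0, cons(e, 0))), s(s(e))))  →  cons(s(cons(0, cons(e, 0))), s(s(e)))   [R1 at ε]

yes — NF(t₁) = cons(s(cons(0, cons(e, 0))), s(s(e))), NF(t₂) = cons(s(cons(0, cons(e, 0))), s(s(e)))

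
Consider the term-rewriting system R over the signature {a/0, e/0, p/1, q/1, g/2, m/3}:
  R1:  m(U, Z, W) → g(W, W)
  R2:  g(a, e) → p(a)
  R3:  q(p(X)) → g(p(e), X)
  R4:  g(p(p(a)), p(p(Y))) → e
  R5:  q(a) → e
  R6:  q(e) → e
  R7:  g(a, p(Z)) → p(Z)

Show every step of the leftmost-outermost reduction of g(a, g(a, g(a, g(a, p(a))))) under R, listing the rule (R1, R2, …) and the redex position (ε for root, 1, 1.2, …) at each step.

p(a)

1. g(a, g(a, g(a, g(a, p(a)))))  →  g(a, g(a, g(a, p(a))))   [R7 at 2.2.2]
2. g(a, g(a, g(a, p(a))))  →  g(a, g(a, p(a)))   [R7 at 2.2]
3. g(a, g(a, p(a)))  →  g(a, p(a))   [R7 at 2]
4. g(a, p(a))  →  p(a)   [R7 at ε]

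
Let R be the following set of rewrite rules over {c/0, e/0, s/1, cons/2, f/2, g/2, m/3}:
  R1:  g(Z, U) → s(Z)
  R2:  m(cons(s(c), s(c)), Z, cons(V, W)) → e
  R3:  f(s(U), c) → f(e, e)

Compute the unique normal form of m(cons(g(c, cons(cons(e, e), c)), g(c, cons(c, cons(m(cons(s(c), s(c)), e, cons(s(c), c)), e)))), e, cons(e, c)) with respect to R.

e

1. m(cons(g(c, cons(cons(e, e), c)), g(c, cons(c, cons(m(cons(s(c), s(c)), e, cons(s(c), c)), e)))), e, cons(e, c))  →  m(cons(s(c), g(c, cons(c, cons(m(cons(s(c), s(c)), e, cons(s(c), c)), e)))), e, cons(e, c))   [R1 at 1.1]
2. m(cons(s(c), g(c, cons(c, cons(m(cons(s(c), s(c)), e, cons(s(c), c)), e)))), e, cons(e, c))  →  m(cons(s(c), s(c)), e, cons(e, c))   [R1 at 1.2]
3. m(cons(s(c), s(c)), e, cons(e, c))  →  e   [R2 at ε]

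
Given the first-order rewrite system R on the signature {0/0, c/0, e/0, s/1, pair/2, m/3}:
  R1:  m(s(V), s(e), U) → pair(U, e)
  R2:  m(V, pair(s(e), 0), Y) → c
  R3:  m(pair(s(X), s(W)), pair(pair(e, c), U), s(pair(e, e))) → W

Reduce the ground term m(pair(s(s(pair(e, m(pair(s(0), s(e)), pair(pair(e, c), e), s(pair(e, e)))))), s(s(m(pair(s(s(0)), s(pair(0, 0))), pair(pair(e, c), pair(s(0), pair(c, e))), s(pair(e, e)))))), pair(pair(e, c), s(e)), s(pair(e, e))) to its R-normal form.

s(pair(0, 0))

1. m(pair(s(s(pair(e, m(pair(s(0), s(e)), pair(pair(e, c), e), s(pair(e, e)))))), s(s(m(pair(s(s(0)), s(pair(0, 0))), pair(pair(e, c), pair(s(0), pair(c, e))), s(pair(e, e)))))), pair(pair(e, c), s(e)), s(pair(e, e)))  →  s(m(pair(s(s(0)), s(pair(0, 0))), pair(pair(e, c), pair(s(0), pair(c, e))), s(pair(e, e))))   [R3 at ε]
2. s(m(pair(s(s(0)), s(pair(0, 0))), pair(pair(e, c), pair(s(0), pair(c, e))), s(pair(e, e))))  →  s(pair(0, 0))   [R3 at 1]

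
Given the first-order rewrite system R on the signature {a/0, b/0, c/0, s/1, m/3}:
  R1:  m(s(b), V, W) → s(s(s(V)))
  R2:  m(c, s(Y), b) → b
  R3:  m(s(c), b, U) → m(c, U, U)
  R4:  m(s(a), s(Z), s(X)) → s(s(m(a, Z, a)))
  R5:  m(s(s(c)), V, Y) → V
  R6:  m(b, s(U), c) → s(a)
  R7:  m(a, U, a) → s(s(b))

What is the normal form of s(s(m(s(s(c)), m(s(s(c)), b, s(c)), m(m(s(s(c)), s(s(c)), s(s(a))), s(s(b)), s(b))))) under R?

s(s(b))

1. s(s(m(s(s(c)), m(s(s(c)), b, s(c)), m(m(s(s(c)), s(s(c)), s(s(a))), s(s(b)), s(b)))))  →  s(s(m(s(s(c)), b, s(c))))   [R5 at 1.1]
2. s(s(m(s(s(c)), b, s(c))))  →  s(s(b))   [R5 at 1.1]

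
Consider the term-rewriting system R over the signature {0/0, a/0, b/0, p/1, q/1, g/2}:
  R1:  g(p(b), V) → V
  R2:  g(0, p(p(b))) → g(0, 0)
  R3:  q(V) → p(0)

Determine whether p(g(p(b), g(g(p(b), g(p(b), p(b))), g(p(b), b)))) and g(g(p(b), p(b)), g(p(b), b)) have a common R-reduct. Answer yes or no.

no — NF(t₁) = p(b), NF(t₂) = b

Reduce t₁ = p(g(p(b), g(g(p(b), g(p(b), p(b))), g(p(b), b)))):
1. p(g(p(b), g(g(p(b), g(p(b), p(b))), g(p(b), b))))  →  p(g(g(p(b), g(p(b), p(b))), g(p(b), b)))   [R1 at 1]
2. p(g(g(p(b), g(p(b), p(b))), g(p(b), b)))  →  p(g(g(p(b), p(b)), g(p(b), b)))   [R1 at 1.1]
3. p(g(g(p(b), p(b)), g(p(b), b)))  →  p(g(p(b), g(p(b), b)))   [R1 at 1.1]
4. p(g(p(b), g(p(b), b)))  →  p(g(p(b), b))   [R1 at 1]
5. p(g(p(b), b))  →  p(b)   [R1 at 1]

Reduce t₂ = g(g(p(b), p(b)), g(p(b), b)):
1. g(g(p(b), p(b)), g(p(b), b))  →  g(p(b), g(p(b), b))   [R1 at 1]
2. g(p(b), g(p(b), b))  →  g(p(b), b)   [R1 at ε]
3. g(p(b), b)  →  b   [R1 at ε]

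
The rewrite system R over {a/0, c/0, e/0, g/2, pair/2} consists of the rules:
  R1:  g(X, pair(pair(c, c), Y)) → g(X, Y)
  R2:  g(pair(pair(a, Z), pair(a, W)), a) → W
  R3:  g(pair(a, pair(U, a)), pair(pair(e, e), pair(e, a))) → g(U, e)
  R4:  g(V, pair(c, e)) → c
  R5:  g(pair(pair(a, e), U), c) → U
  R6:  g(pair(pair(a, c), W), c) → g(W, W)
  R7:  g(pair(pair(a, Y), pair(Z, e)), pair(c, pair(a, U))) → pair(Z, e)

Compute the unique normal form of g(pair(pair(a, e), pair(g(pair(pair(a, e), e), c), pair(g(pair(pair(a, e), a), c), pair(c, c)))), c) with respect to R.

1. g(pair(pair(a, e), pair(g(pair(pair(a, e), e), c), pair(g(pair(pair(a, e), a), c), pair(c, c)))), c)  →  pair(g(pair(pair(a, e), e), c), pair(g(pair(pair(a, e), a), c), pair(c, c)))   [R5 at ε]
2. pair(g(pair(pair(a, e), e), c), pair(g(pair(pair(a, e), a), c), pair(c, c)))  →  pair(e, pair(g(pair(pair(a, e), a), c), pair(c, c)))   [R5 at 1]
3. pair(e, pair(g(pair(pair(a, e), a), c), pair(c, c)))  →  pair(e, pair(a, pair(c, c)))   [R5 at 2.1]

pair(e, pair(a, pair(c, c)))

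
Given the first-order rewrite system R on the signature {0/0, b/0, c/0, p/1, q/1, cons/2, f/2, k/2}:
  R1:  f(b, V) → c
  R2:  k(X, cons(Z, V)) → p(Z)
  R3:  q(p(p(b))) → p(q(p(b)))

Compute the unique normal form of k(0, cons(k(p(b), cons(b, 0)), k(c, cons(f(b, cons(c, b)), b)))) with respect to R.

1. k(0, cons(k(p(b), cons(b, 0)), k(c, cons(f(b, cons(c, b)), b))))  →  p(k(p(b), cons(b, 0)))   [R2 at ε]
2. p(k(p(b), cons(b, 0)))  →  p(p(b))   [R2 at 1]

p(p(b))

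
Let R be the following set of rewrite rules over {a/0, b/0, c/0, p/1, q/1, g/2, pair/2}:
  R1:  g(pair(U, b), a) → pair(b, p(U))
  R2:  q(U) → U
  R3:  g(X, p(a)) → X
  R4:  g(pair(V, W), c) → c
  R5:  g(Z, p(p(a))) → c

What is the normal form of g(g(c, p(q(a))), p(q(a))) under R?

c

1. g(g(c, p(q(a))), p(q(a)))  →  g(g(c, p(a)), p(q(a)))   [R2 at 1.2.1]
2. g(g(c, p(a)), p(q(a)))  →  g(c, p(q(a)))   [R3 at 1]
3. g(c, p(q(a)))  →  g(c, p(a))   [R2 at 2.1]
4. g(c, p(a))  →  c   [R3 at ε]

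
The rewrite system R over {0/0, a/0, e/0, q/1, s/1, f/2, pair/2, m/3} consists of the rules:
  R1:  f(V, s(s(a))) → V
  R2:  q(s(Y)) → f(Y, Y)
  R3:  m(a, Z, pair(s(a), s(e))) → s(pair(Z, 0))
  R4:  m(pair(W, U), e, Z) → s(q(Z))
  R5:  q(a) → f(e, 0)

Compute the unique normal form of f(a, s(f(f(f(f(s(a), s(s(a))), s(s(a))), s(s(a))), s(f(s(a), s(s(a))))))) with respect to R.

a

1. f(a, s(f(f(f(f(s(a), s(s(a))), s(s(a))), s(s(a))), s(f(s(a), s(s(a)))))))  →  f(a, s(f(f(f(s(a), s(s(a))), s(s(a))), s(f(s(a), s(s(a)))))))   [R1 at 2.1.1]
2. f(a, s(f(f(f(s(a), s(s(a))), s(s(a))), s(f(s(a), s(s(a)))))))  →  f(a, s(f(f(s(a), s(s(a))), s(f(s(a), s(s(a)))))))   [R1 at 2.1.1]
3. f(a, s(f(f(s(a), s(s(a))), s(f(s(a), s(s(a)))))))  →  f(a, s(f(s(a), s(f(s(a), s(s(a)))))))   [R1 at 2.1.1]
4. f(a, s(f(s(a), s(f(s(a), s(s(a)))))))  →  f(a, s(f(s(a), s(s(a)))))   [R1 at 2.1.2.1]
5. f(a, s(f(s(a), s(s(a)))))  →  f(a, s(s(a)))   [R1 at 2.1]
6. f(a, s(s(a)))  →  a   [R1 at ε]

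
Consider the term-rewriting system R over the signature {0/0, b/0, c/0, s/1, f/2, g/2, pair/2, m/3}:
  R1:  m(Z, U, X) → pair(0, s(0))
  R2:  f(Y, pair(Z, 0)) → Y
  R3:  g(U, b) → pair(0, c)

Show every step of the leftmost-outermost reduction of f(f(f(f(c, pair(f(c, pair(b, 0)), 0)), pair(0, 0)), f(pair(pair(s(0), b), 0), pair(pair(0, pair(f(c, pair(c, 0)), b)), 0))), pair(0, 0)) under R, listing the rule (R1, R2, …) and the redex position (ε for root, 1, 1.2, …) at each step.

c

1. f(f(f(f(c, pair(f(c, pair(b, 0)), 0)), pair(0, 0)), f(pair(pair(s(0), b), 0), pair(pair(0, pair(f(c, pair(c, 0)), b)), 0))), pair(0, 0))  →  f(f(f(c, pair(f(c, pair(b, 0)), 0)), pair(0, 0)), f(pair(pair(s(0), b), 0), pair(pair(0, pair(f(c, pair(c, 0)), b)), 0)))   [R2 at ε]
2. f(f(f(c, pair(f(c, pair(b, 0)), 0)), pair(0, 0)), f(pair(pair(s(0), b), 0), pair(pair(0, pair(f(c, pair(c, 0)), b)), 0)))  →  f(f(c, pair(f(c, pair(b, 0)), 0)), f(pair(pair(s(0), b), 0), pair(pair(0, pair(f(c, pair(c, 0)), b)), 0)))   [R2 at 1]
3. f(f(c, pair(f(c, pair(b, 0)), 0)), f(pair(pair(s(0), b), 0), pair(pair(0, pair(f(c, pair(c, 0)), b)), 0)))  →  f(c, f(pair(pair(s(0), b), 0), pair(pair(0, pair(f(c, pair(c, 0)), b)), 0)))   [R2 at 1]
4. f(c, f(pair(pair(s(0), b), 0), pair(pair(0, pair(f(c, pair(c, 0)), b)), 0)))  →  f(c, pair(pair(s(0), b), 0))   [R2 at 2]
5. f(c, pair(pair(s(0), b), 0))  →  c   [R2 at ε]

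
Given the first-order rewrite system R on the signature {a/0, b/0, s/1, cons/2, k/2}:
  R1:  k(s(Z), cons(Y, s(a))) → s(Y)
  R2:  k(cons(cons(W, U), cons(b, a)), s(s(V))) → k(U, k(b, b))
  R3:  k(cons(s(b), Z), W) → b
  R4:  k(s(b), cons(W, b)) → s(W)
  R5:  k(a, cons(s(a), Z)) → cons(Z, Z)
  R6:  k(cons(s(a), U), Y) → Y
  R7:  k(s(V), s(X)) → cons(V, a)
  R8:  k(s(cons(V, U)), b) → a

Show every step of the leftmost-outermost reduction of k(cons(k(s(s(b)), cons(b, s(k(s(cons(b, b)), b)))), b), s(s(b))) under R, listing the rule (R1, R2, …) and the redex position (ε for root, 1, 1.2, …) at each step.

b

1. k(cons(k(s(s(b)), cons(b, s(k(s(cons(b, b)), b)))), b), s(s(b)))  →  k(cons(k(s(s(b)), cons(b, s(a))), b), s(s(b)))   [R8 at 1.1.2.2.1]
2. k(cons(k(s(s(b)), cons(b, s(a))), b), s(s(b)))  →  k(cons(s(b), b), s(s(b)))   [R1 at 1.1]
3. k(cons(s(b), b), s(s(b)))  →  b   [R3 at ε]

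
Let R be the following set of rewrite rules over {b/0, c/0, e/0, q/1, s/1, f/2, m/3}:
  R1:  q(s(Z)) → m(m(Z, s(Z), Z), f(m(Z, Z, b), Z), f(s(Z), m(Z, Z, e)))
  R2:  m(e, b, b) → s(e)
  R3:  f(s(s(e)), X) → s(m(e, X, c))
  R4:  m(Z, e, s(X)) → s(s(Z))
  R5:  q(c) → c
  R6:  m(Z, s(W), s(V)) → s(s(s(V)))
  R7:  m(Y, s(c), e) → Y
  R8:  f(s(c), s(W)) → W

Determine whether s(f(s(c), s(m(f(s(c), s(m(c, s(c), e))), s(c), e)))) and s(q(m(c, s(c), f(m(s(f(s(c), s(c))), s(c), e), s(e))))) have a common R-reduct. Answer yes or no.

yes — NF(t₁) = s(c), NF(t₂) = s(c)

Reduce t₁ = s(f(s(c), s(m(f(s(c), s(m(c, s(c), e))), s(c), e)))):
1. s(f(s(c), s(m(f(s(c), s(m(c, s(c), e))), s(c), e))))  →  s(m(f(s(c), s(m(c, s(c), e))), s(c), e))   [R8 at 1]
2. s(m(f(s(c), s(m(c, s(c), e))), s(c), e))  →  s(f(s(c), s(m(c, s(c), e))))   [R7 at 1]
3. s(f(s(c), s(m(c, s(c), e))))  →  s(m(c, s(c), e))   [R8 at 1]
4. s(m(c, s(c), e))  →  s(c)   [R7 at 1]

Reduce t₂ = s(q(m(c, s(c), f(m(s(f(s(c), s(c))), s(c), e), s(e))))):
1. s(q(m(c, s(c), f(m(s(f(s(c), s(c))), s(c), e), s(e)))))  →  s(q(m(c, s(c), f(s(f(s(c), s(c))), s(e)))))   [R7 at 1.1.3.1]
2. s(q(m(c, s(c), f(s(f(s(c), s(c))), s(e)))))  →  s(q(m(c, s(c), f(s(c), s(e)))))   [R8 at 1.1.3.1.1]
3. s(q(m(c, s(c), f(s(c), s(e)))))  →  s(q(m(c, s(c), e)))   [R8 at 1.1.3]
4. s(q(m(c, s(c), e)))  →  s(q(c))   [R7 at 1.1]
5. s(q(c))  →  s(c)   [R5 at 1]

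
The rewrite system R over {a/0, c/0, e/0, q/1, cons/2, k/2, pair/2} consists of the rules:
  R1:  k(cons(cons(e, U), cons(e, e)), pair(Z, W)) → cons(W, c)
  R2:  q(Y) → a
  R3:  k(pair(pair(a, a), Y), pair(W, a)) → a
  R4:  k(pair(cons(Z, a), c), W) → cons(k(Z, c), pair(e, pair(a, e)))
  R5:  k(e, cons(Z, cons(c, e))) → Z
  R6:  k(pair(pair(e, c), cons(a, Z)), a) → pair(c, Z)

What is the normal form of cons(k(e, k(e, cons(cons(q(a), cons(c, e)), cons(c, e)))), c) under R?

cons(a, c)

1. cons(k(e, k(e, cons(cons(q(a), cons(c, e)), cons(c, e)))), c)  →  cons(k(e, cons(q(a), cons(c, e))), c)   [R5 at 1.2]
2. cons(k(e, cons(q(a), cons(c, e))), c)  →  cons(q(a), c)   [R5 at 1]
3. cons(q(a), c)  →  cons(a, c)   [R2 at 1]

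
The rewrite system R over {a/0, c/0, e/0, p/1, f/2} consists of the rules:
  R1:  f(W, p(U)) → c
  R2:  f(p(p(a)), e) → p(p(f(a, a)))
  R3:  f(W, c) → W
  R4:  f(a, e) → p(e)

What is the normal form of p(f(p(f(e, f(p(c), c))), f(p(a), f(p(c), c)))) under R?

1. p(f(p(f(e, f(p(c), c))), f(p(a), f(p(c), c))))  →  p(f(p(f(e, p(c))), f(p(a), f(p(c), c))))   [R3 at 1.1.1.2]
2. p(f(p(f(e, p(c))), f(p(a), f(p(c), c))))  →  p(f(p(c), f(p(a), f(p(c), c))))   [R1 at 1.1.1]
3. p(f(p(c), f(p(a), f(p(c), c))))  →  p(f(p(c), f(p(a), p(c))))   [R3 at 1.2.2]
4. p(f(p(c), f(p(a), p(c))))  →  p(f(p(c), c))   [R1 at 1.2]
5. p(f(p(c), c))  →  p(p(c))   [R3 at 1]

p(p(c))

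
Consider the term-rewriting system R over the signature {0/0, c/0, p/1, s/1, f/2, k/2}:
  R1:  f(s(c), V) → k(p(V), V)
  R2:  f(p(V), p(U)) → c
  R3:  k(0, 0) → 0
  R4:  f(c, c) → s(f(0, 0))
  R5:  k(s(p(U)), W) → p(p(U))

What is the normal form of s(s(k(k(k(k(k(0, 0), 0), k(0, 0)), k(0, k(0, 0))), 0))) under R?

s(s(0))

1. s(s(k(k(k(k(k(0, 0), 0), k(0, 0)), k(0, k(0, 0))), 0)))  →  s(s(k(k(k(k(0, 0), k(0, 0)), k(0, k(0, 0))), 0)))   [R3 at 1.1.1.1.1.1]
2. s(s(k(k(k(k(0, 0), k(0, 0)), k(0, k(0, 0))), 0)))  →  s(s(k(k(k(0, k(0, 0)), k(0, k(0, 0))), 0)))   [R3 at 1.1.1.1.1]
3. s(s(k(k(k(0, k(0, 0)), k(0, k(0, 0))), 0)))  →  s(s(k(k(k(0, 0), k(0, k(0, 0))), 0)))   [R3 at 1.1.1.1.2]
4. s(s(k(k(k(0, 0), k(0, k(0, 0))), 0)))  →  s(s(k(k(0, k(0, k(0, 0))), 0)))   [R3 at 1.1.1.1]
5. s(s(k(k(0, k(0, k(0, 0))), 0)))  →  s(s(k(k(0, k(0, 0)), 0)))   [R3 at 1.1.1.2.2]
6. s(s(k(k(0, k(0, 0)), 0)))  →  s(s(k(k(0, 0), 0)))   [R3 at 1.1.1.2]
7. s(s(k(k(0, 0), 0)))  →  s(s(k(0, 0)))   [R3 at 1.1.1]
8. s(s(k(0, 0)))  →  s(s(0))   [R3 at 1.1]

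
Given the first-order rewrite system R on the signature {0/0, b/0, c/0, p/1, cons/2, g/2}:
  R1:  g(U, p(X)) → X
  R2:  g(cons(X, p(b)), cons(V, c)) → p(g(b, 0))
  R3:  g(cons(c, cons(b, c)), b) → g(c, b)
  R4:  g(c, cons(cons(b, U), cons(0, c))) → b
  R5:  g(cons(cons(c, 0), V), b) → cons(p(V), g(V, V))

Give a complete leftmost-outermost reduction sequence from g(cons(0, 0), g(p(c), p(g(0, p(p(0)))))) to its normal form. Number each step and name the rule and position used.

0

1. g(cons(0, 0), g(p(c), p(g(0, p(p(0))))))  →  g(cons(0, 0), g(0, p(p(0))))   [R1 at 2]
2. g(cons(0, 0), g(0, p(p(0))))  →  g(cons(0, 0), p(0))   [R1 at 2]
3. g(cons(0, 0), p(0))  →  0   [R1 at ε]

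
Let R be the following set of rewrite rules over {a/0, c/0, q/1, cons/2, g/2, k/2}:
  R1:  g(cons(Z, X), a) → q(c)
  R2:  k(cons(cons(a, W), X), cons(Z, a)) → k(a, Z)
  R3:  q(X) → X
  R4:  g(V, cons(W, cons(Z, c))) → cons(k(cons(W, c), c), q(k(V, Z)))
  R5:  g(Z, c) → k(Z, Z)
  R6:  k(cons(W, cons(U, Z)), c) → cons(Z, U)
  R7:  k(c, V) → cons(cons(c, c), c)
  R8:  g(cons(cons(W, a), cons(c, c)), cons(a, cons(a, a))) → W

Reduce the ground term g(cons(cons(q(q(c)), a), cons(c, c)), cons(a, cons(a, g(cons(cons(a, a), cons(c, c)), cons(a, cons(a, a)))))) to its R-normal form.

1. g(cons(cons(q(q(c)), a), cons(c, c)), cons(a, cons(a, g(cons(cons(a, a), cons(c, c)), cons(a, cons(a, a))))))  →  g(cons(cons(q(c), a), cons(c, c)), cons(a, cons(a, g(cons(cons(a, a), cons(c, c)), cons(a, cons(a, a))))))   [R3 at 1.1.1]
2. g(cons(cons(q(c), a), cons(c, c)), cons(a, cons(a, g(cons(cons(a, a), cons(c, c)), cons(a, cons(a, a))))))  →  g(cons(cons(c, a), cons(c, c)), cons(a, cons(a, g(cons(cons(a, a), cons(c, c)), cons(a, cons(a, a))))))   [R3 at 1.1.1]
3. g(cons(cons(c, a), cons(c, c)), cons(a, cons(a, g(cons(cons(a, a), cons(c, c)), cons(a, cons(a, a))))))  →  g(cons(cons(c, a), cons(c, c)), cons(a, cons(a, a)))   [R8 at 2.2.2]
4. g(cons(cons(c, a), cons(c, c)), cons(a, cons(a, a)))  →  c   [R8 at ε]

c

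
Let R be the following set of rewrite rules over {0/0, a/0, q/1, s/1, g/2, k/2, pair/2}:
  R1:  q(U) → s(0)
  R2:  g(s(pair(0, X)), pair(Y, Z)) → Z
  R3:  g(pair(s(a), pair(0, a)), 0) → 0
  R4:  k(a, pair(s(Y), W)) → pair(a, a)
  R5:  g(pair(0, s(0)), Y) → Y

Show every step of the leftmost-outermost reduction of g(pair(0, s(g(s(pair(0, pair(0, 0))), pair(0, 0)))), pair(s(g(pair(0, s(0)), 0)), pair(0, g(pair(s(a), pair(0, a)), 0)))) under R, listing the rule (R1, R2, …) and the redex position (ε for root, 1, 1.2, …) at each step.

1. g(pair(0, s(g(s(pair(0, pair(0, 0))), pair(0, 0)))), pair(s(g(pair(0, s(0)), 0)), pair(0, g(pair(s(a), pair(0, a)), 0))))  →  g(pair(0, s(0)), pair(s(g(pair(0, s(0)), 0)), pair(0, g(pair(s(a), pair(0, a)), 0))))   [R2 at 1.2.1]
2. g(pair(0, s(0)), pair(s(g(pair(0, s(0)), 0)), pair(0, g(pair(s(a), pair(0, a)), 0))))  →  pair(s(g(pair(0, s(0)), 0)), pair(0, g(pair(s(a), pair(0, a)), 0)))   [R5 at ε]
3. pair(s(g(pair(0, s(0)), 0)), pair(0, g(pair(s(a), pair(0, a)), 0)))  →  pair(s(0), pair(0, g(pair(s(a), pair(0, a)), 0)))   [R5 at 1.1]
4. pair(s(0), pair(0, g(pair(s(a), pair(0, a)), 0)))  →  pair(s(0), pair(0, 0))   [R3 at 2.2]

pair(s(0), pair(0, 0))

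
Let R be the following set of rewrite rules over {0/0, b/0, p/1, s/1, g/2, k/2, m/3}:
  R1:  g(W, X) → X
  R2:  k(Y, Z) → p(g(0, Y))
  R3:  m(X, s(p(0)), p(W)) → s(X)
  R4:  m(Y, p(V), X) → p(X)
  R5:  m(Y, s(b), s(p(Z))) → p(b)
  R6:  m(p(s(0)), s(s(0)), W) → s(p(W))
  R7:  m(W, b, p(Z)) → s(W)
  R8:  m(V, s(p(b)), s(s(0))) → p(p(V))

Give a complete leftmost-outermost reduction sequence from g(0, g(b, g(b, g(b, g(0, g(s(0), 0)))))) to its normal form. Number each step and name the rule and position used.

1. g(0, g(b, g(b, g(b, g(0, g(s(0), 0))))))  →  g(b, g(b, g(b, g(0, g(s(0), 0)))))   [R1 at ε]
2. g(b, g(b, g(b, g(0, g(s(0), 0)))))  →  g(b, g(b, g(0, g(s(0), 0))))   [R1 at ε]
3. g(b, g(b, g(0, g(s(0), 0))))  →  g(b, g(0, g(s(0), 0)))   [R1 at ε]
4. g(b, g(0, g(s(0), 0)))  →  g(0, g(s(0), 0))   [R1 at ε]
5. g(0, g(s(0), 0))  →  g(s(0), 0)   [R1 at ε]
6. g(s(0), 0)  →  0   [R1 at ε]

0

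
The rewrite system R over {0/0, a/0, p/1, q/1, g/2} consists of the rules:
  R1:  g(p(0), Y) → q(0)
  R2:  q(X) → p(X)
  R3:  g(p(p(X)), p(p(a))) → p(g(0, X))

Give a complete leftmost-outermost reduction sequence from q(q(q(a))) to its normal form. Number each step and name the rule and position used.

p(p(p(a)))

1. q(q(q(a)))  →  p(q(q(a)))   [R2 at ε]
2. p(q(q(a)))  →  p(p(q(a)))   [R2 at 1]
3. p(p(q(a)))  →  p(p(p(a)))   [R2 at 1.1]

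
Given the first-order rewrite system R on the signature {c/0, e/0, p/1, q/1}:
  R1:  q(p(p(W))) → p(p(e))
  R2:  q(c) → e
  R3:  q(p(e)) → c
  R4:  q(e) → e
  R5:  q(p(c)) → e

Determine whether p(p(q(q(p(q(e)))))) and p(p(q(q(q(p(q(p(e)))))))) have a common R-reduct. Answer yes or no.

yes — NF(t₁) = p(p(e)), NF(t₂) = p(p(e))

Reduce t₁ = p(p(q(q(p(q(e)))))):
1. p(p(q(q(p(q(e))))))  →  p(p(q(q(p(e)))))   [R4 at 1.1.1.1.1]
2. p(p(q(q(p(e)))))  →  p(p(q(c)))   [R3 at 1.1.1]
3. p(p(q(c)))  →  p(p(e))   [R2 at 1.1]

Reduce t₂ = p(p(q(q(q(p(q(p(e)))))))):
1. p(p(q(q(q(p(q(p(e))))))))  →  p(p(q(q(q(p(c))))))   [R3 at 1.1.1.1.1.1]
2. p(p(q(q(q(p(c))))))  →  p(p(q(q(e))))   [R5 at 1.1.1.1]
3. p(p(q(q(e))))  →  p(p(q(e)))   [R4 at 1.1.1]
4. p(p(q(e)))  →  p(p(e))   [R4 at 1.1]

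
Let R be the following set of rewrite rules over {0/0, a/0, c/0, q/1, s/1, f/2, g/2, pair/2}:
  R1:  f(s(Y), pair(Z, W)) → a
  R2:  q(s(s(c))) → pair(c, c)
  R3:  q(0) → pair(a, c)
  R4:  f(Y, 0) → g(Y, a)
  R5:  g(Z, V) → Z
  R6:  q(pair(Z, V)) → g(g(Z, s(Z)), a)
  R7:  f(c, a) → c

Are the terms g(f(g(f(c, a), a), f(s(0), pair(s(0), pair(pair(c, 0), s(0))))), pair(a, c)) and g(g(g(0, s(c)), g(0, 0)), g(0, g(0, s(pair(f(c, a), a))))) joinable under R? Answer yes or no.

no — NF(t₁) = c, NF(t₂) = 0

Reduce t₁ = g(f(g(f(c, a), a), f(s(0), pair(s(0), pair(pair(c, 0), s(0))))), pair(a, c)):
1. g(f(g(f(c, a), a), f(s(0), pair(s(0), pair(pair(c, 0), s(0))))), pair(a, c))  →  f(g(f(c, a), a), f(s(0), pair(s(0), pair(pair(c, 0), s(0)))))   [R5 at ε]
2. f(g(f(c, a), a), f(s(0), pair(s(0), pair(pair(c, 0), s(0)))))  →  f(f(c, a), f(s(0), pair(s(0), pair(pair(c, 0), s(0)))))   [R5 at 1]
3. f(f(c, a), f(s(0), pair(s(0), pair(pair(c, 0), s(0)))))  →  f(c, f(s(0), pair(s(0), pair(pair(c, 0), s(0)))))   [R7 at 1]
4. f(c, f(s(0), pair(s(0), pair(pair(c, 0), s(0)))))  →  f(c, a)   [R1 at 2]
5. f(c, a)  →  c   [R7 at ε]

Reduce t₂ = g(g(g(0, s(c)), g(0, 0)), g(0, g(0, s(pair(f(c, a), a))))):
1. g(g(g(0, s(c)), g(0, 0)), g(0, g(0, s(pair(f(c, a), a)))))  →  g(g(0, s(c)), g(0, 0))   [R5 at ε]
2. g(g(0, s(c)), g(0, 0))  →  g(0, s(c))   [R5 at ε]
3. g(0, s(c))  →  0   [R5 at ε]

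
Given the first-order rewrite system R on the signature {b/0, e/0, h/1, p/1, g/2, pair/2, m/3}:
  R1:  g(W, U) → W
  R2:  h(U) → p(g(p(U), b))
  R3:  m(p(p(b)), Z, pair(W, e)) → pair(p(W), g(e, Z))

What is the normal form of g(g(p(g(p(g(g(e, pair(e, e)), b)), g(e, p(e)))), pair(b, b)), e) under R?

p(p(e))

1. g(g(p(g(p(g(g(e, pair(e, e)), b)), g(e, p(e)))), pair(b, b)), e)  →  g(p(g(p(g(g(e, pair(e, e)), b)), g(e, p(e)))), pair(b, b))   [R1 at ε]
2. g(p(g(p(g(g(e, pair(e, e)), b)), g(e, p(e)))), pair(b, b))  →  p(g(p(g(g(e, pair(e, e)), b)), g(e, p(e))))   [R1 at ε]
3. p(g(p(g(g(e, pair(e, e)), b)), g(e, p(e))))  →  p(p(g(g(e, pair(e, e)), b)))   [R1 at 1]
4. p(p(g(g(e, pair(e, e)), b)))  →  p(p(g(e, pair(e, e))))   [R1 at 1.1]
5. p(p(g(e, pair(e, e))))  →  p(p(e))   [R1 at 1.1]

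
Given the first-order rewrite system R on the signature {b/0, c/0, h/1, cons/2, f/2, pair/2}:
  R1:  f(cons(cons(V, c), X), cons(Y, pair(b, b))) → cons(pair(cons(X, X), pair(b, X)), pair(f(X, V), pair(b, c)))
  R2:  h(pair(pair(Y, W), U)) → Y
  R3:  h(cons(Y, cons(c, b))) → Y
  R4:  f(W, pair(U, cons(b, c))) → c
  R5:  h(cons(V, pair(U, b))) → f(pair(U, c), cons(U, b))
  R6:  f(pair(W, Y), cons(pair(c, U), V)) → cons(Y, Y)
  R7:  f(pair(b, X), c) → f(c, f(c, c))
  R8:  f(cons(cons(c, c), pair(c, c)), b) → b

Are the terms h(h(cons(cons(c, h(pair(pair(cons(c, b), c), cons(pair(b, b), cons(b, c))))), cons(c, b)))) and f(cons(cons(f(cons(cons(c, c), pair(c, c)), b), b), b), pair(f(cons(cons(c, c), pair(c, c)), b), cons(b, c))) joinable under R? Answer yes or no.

yes — NF(t₁) = c, NF(t₂) = c

Reduce t₁ = h(h(cons(cons(c, h(pair(pair(cons(c, b), c), cons(pair(b, b), cons(b, c))))), cons(c, b)))):
1. h(h(cons(cons(c, h(pair(pair(cons(c, b), c), cons(pair(b, b), cons(b, c))))), cons(c, b))))  →  h(cons(c, h(pair(pair(cons(c, b), c), cons(pair(b, b), cons(b, c))))))   [R3 at 1]
2. h(cons(c, h(pair(pair(cons(c, b), c), cons(pair(b, b), cons(b, c))))))  →  h(cons(c, cons(c, b)))   [R2 at 1.2]
3. h(cons(c, cons(c, b)))  →  c   [R3 at ε]

Reduce t₂ = f(cons(cons(f(cons(cons(c, c), pair(c, c)), b), b), b), pair(f(cons(cons(c, c), pair(c, c)), b), cons(b, c))):
1. f(cons(cons(f(cons(cons(c, c), pair(c, c)), b), b), b), pair(f(cons(cons(c, c), pair(c, c)), b), cons(b, c)))  →  c   [R4 at ε]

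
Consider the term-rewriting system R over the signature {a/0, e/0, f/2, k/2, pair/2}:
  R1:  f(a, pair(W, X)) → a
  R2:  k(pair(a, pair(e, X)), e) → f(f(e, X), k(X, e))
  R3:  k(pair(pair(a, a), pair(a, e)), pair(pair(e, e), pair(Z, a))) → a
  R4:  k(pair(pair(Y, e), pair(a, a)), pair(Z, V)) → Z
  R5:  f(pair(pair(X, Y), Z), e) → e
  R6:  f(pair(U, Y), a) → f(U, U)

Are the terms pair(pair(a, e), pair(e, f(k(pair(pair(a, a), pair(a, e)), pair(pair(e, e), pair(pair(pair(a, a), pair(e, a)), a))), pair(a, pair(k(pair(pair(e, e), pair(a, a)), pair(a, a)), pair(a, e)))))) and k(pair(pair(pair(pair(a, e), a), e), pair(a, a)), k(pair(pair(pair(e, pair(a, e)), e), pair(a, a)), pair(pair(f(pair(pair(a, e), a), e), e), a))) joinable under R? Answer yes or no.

no — NF(t₁) = pair(pair(a, e), pair(e, a)), NF(t₂) = e

Reduce t₁ = pair(pair(a, e), pair(e, f(k(pair(pair(a, a), pair(a, e)), pair(pair(e, e), pair(pair(pair(a, a), pair(e, a)), a))), pair(a, pair(k(pair(pair(e, e), pair(a, a)), pair(a, a)), pair(a, e)))))):
1. pair(pair(a, e), pair(e, f(k(pair(pair(a, a), pair(a, e)), pair(pair(e, e), pair(pair(pair(a, a), pair(e, a)), a))), pair(a, pair(k(pair(pair(e, e), pair(a, a)), pair(a, a)), pair(a, e))))))  →  pair(pair(a, e), pair(e, f(a, pair(a, pair(k(pair(pair(e, e), pair(a, a)), pair(a, a)), pair(a, e))))))   [R3 at 2.2.1]
2. pair(pair(a, e), pair(e, f(a, pair(a, pair(k(pair(pair(e, e), pair(a, a)), pair(a, a)), pair(a, e))))))  →  pair(pair(a, e), pair(e, a))   [R1 at 2.2]

Reduce t₂ = k(pair(pair(pair(pair(a, e), a), e), pair(a, a)), k(pair(pair(pair(e, pair(a, e)), e), pair(a, a)), pair(pair(f(pair(pair(a, e), a), e), e), a))):
1. k(pair(pair(pair(pair(a, e), a), e), pair(a, a)), k(pair(pair(pair(e, pair(a, e)), e), pair(a, a)), pair(pair(f(pair(pair(a, e), a), e), e), a)))  →  k(pair(pair(pair(pair(a, e), a), e), pair(a, a)), pair(f(pair(pair(a, e), a), e), e))   [R4 at 2]
2. k(pair(pair(pair(pair(a, e), a), e), pair(a, a)), pair(f(pair(pair(a, e), a), e), e))  →  f(pair(pair(a, e), a), e)   [R4 at ε]
3. f(pair(pair(a, e), a), e)  →  e   [R5 at ε]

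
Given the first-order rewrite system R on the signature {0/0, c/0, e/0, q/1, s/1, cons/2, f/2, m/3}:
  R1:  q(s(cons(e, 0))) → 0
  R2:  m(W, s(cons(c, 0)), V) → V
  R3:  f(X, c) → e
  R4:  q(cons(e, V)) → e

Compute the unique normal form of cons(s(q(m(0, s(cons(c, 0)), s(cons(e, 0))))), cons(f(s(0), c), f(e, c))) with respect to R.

1. cons(s(q(m(0, s(cons(c, 0)), s(cons(e, 0))))), cons(f(s(0), c), f(e, c)))  →  cons(s(q(s(cons(e, 0)))), cons(f(s(0), c), f(e, c)))   [R2 at 1.1.1]
2. cons(s(q(s(cons(e, 0)))), cons(f(s(0), c), f(e, c)))  →  cons(s(0), cons(f(s(0), c), f(e, c)))   [R1 at 1.1]
3. cons(s(0), cons(f(s(0), c), f(e, c)))  →  cons(s(0), cons(e, f(e, c)))   [R3 at 2.1]
4. cons(s(0), cons(e, f(e, c)))  →  cons(s(0), cons(e, e))   [R3 at 2.2]

cons(s(0), cons(e, e))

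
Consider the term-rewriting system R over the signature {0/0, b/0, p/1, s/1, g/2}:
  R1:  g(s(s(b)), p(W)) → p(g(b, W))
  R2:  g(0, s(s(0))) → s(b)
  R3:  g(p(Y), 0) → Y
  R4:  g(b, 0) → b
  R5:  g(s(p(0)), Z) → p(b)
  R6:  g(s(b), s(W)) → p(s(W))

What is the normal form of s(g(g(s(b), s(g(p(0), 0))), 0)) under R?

1. s(g(g(s(b), s(g(p(0), 0))), 0))  →  s(g(p(s(g(p(0), 0))), 0))   [R6 at 1.1]
2. s(g(p(s(g(p(0), 0))), 0))  →  s(s(g(p(0), 0)))   [R3 at 1]
3. s(s(g(p(0), 0)))  →  s(s(0))   [R3 at 1.1]

s(s(0))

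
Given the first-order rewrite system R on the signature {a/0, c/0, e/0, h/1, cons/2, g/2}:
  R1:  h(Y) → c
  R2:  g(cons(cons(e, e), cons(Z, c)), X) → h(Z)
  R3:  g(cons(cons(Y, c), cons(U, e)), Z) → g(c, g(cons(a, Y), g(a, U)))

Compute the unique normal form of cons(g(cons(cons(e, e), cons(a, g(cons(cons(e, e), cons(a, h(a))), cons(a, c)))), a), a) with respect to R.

1. cons(g(cons(cons(e, e), cons(a, g(cons(cons(e, e), cons(a, h(a))), cons(a, c)))), a), a)  →  cons(g(cons(cons(e, e), cons(a, g(cons(cons(e, e), cons(a, c)), cons(a, c)))), a), a)   [R1 at 1.1.2.2.1.2.2]
2. cons(g(cons(cons(e, e), cons(a, g(cons(cons(e, e), cons(a, c)), cons(a, c)))), a), a)  →  cons(g(cons(cons(e, e), cons(a, h(a))), a), a)   [R2 at 1.1.2.2]
3. cons(g(cons(cons(e, e), cons(a, h(a))), a), a)  →  cons(g(cons(cons(e, e), cons(a, c)), a), a)   [R1 at 1.1.2.2]
4. cons(g(cons(cons(e, e), cons(a, c)), a), a)  →  cons(h(a), a)   [R2 at 1]
5. cons(h(a), a)  →  cons(c, a)   [R1 at 1]

cons(c, a)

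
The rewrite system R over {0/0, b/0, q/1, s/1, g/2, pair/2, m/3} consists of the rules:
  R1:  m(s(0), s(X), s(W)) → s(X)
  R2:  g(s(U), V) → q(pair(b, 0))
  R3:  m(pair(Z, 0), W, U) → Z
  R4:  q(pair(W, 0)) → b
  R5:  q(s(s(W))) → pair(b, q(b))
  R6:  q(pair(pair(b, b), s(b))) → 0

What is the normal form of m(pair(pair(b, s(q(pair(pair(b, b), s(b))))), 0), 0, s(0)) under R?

1. m(pair(pair(b, s(q(pair(pair(b, b), s(b))))), 0), 0, s(0))  →  pair(b, s(q(pair(pair(b, b), s(b)))))   [R3 at ε]
2. pair(b, s(q(pair(pair(b, b), s(b)))))  →  pair(b, s(0))   [R6 at 2.1]

pair(b, s(0))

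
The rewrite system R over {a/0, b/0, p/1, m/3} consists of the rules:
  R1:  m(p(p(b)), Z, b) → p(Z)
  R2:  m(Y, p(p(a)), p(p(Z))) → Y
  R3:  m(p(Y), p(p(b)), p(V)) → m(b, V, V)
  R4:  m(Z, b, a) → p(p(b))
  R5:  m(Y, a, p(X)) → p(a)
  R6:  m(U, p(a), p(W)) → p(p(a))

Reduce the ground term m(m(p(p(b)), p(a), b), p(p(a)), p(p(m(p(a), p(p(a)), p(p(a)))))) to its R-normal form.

p(p(a))

1. m(m(p(p(b)), p(a), b), p(p(a)), p(p(m(p(a), p(p(a)), p(p(a))))))  →  m(p(p(b)), p(a), b)   [R2 at ε]
2. m(p(p(b)), p(a), b)  →  p(p(a))   [R1 at ε]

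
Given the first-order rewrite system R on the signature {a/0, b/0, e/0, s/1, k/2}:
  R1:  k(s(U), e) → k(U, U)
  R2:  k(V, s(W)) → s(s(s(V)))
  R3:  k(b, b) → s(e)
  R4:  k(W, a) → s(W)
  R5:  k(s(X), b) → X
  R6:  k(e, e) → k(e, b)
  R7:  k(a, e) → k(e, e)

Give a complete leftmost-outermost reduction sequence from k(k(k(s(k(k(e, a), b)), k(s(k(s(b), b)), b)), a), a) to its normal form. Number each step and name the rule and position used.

s(s(e))

1. k(k(k(s(k(k(e, a), b)), k(s(k(s(b), b)), b)), a), a)  →  s(k(k(s(k(k(e, a), b)), k(s(k(s(b), b)), b)), a))   [R4 at ε]
2. s(k(k(s(k(k(e, a), b)), k(s(k(s(b), b)), b)), a))  →  s(s(k(s(k(k(e, a), b)), k(s(k(s(b), b)), b))))   [R4 at 1]
3. s(s(k(s(k(k(e, a), b)), k(s(k(s(b), b)), b))))  →  s(s(k(s(k(s(e), b)), k(s(k(s(b), b)), b))))   [R4 at 1.1.1.1.1]
4. s(s(k(s(k(s(e), b)), k(s(k(s(b), b)), b))))  →  s(s(k(s(e), k(s(k(s(b), b)), b))))   [R5 at 1.1.1.1]
5. s(s(k(s(e), k(s(k(s(b), b)), b))))  →  s(s(k(s(e), k(s(b), b))))   [R5 at 1.1.2]
6. s(s(k(s(e), k(s(b), b))))  →  s(s(k(s(e), b)))   [R5 at 1.1.2]
7. s(s(k(s(e), b)))  →  s(s(e))   [R5 at 1.1]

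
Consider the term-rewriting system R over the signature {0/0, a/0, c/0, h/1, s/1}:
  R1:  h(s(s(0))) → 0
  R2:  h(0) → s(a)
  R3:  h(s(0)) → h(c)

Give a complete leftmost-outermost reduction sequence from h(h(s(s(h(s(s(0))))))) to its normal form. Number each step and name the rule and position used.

1. h(h(s(s(h(s(s(0)))))))  →  h(h(s(s(0))))   [R1 at 1.1.1.1]
2. h(h(s(s(0))))  →  h(0)   [R1 at 1]
3. h(0)  →  s(a)   [R2 at ε]

s(a)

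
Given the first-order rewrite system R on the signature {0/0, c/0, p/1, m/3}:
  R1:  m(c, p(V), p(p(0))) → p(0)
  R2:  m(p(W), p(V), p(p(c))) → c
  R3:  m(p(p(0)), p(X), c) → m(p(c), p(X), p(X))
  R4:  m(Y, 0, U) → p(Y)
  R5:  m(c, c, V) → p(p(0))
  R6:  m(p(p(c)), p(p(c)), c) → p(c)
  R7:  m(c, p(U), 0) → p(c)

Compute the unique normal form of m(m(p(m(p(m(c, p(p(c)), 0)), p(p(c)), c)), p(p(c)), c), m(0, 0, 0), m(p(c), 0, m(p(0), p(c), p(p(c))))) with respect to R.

1. m(m(p(m(p(m(c, p(p(c)), 0)), p(p(c)), c)), p(p(c)), c), m(0, 0, 0), m(p(c), 0, m(p(0), p(c), p(p(c)))))  →  m(m(p(m(p(p(c)), p(p(c)), c)), p(p(c)), c), m(0, 0, 0), m(p(c), 0, m(p(0), p(c), p(p(c)))))   [R7 at 1.1.1.1.1]
2. m(m(p(m(p(p(c)), p(p(c)), c)), p(p(c)), c), m(0, 0, 0), m(p(c), 0, m(p(0), p(c), p(p(c)))))  →  m(m(p(p(c)), p(p(c)), c), m(0, 0, 0), m(p(c), 0, m(p(0), p(c), p(p(c)))))   [R6 at 1.1.1]
3. m(m(p(p(c)), p(p(c)), c), m(0, 0, 0), m(p(c), 0, m(p(0), p(c), p(p(c)))))  →  m(p(c), m(0, 0, 0), m(p(c), 0, m(p(0), p(c), p(p(c)))))   [R6 at 1]
4. m(p(c), m(0, 0, 0), m(p(c), 0, m(p(0), p(c), p(p(c)))))  →  m(p(c), p(0), m(p(c), 0, m(p(0), p(c), p(p(c)))))   [R4 at 2]
5. m(p(c), p(0), m(p(c), 0, m(p(0), p(c), p(p(c)))))  →  m(p(c), p(0), p(p(c)))   [R4 at 3]
6. m(p(c), p(0), p(p(c)))  →  c   [R2 at ε]

c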